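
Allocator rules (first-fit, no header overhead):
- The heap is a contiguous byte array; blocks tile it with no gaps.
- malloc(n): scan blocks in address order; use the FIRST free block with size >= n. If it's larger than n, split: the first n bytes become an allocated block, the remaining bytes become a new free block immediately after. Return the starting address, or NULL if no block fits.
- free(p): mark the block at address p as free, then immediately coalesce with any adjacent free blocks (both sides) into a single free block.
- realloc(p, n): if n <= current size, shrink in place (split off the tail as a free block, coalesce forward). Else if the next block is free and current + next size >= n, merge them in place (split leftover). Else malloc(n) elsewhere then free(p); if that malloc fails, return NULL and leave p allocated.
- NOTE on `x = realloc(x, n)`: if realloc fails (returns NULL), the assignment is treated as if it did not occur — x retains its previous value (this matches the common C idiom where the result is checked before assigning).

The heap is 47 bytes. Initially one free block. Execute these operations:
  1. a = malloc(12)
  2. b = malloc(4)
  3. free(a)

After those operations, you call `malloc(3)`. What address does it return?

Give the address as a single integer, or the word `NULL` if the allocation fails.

Op 1: a = malloc(12) -> a = 0; heap: [0-11 ALLOC][12-46 FREE]
Op 2: b = malloc(4) -> b = 12; heap: [0-11 ALLOC][12-15 ALLOC][16-46 FREE]
Op 3: free(a) -> (freed a); heap: [0-11 FREE][12-15 ALLOC][16-46 FREE]
malloc(3): first-fit scan over [0-11 FREE][12-15 ALLOC][16-46 FREE] -> 0

Answer: 0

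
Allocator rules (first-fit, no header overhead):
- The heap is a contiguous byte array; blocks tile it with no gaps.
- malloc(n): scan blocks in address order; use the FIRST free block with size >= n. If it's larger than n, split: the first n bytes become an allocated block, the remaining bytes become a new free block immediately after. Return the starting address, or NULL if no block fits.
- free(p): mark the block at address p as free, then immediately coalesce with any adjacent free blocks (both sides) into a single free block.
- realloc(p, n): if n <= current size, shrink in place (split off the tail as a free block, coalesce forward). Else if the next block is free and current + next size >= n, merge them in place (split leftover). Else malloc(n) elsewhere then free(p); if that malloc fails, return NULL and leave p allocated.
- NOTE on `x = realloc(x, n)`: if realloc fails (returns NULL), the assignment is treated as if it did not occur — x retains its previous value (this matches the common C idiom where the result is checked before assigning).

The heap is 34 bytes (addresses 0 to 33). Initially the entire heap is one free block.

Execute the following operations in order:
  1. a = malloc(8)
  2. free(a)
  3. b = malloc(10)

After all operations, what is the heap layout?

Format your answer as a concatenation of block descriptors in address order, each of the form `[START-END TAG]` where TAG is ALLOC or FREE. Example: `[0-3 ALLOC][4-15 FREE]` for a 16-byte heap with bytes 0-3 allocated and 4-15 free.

Answer: [0-9 ALLOC][10-33 FREE]

Derivation:
Op 1: a = malloc(8) -> a = 0; heap: [0-7 ALLOC][8-33 FREE]
Op 2: free(a) -> (freed a); heap: [0-33 FREE]
Op 3: b = malloc(10) -> b = 0; heap: [0-9 ALLOC][10-33 FREE]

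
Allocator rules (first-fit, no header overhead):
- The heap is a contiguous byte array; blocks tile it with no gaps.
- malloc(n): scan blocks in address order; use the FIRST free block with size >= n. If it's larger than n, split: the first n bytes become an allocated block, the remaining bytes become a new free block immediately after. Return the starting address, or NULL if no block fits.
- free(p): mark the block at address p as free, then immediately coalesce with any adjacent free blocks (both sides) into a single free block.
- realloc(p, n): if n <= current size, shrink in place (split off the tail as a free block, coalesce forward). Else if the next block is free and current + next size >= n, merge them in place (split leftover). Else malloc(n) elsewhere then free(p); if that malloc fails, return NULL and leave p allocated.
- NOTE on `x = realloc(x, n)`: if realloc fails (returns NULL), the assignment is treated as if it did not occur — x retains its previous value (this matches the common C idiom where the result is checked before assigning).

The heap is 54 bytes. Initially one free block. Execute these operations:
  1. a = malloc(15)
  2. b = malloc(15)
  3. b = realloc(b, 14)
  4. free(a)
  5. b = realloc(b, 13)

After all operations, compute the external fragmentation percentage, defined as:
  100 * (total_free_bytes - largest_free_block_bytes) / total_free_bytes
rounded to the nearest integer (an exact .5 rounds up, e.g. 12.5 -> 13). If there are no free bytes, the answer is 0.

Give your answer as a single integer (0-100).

Op 1: a = malloc(15) -> a = 0; heap: [0-14 ALLOC][15-53 FREE]
Op 2: b = malloc(15) -> b = 15; heap: [0-14 ALLOC][15-29 ALLOC][30-53 FREE]
Op 3: b = realloc(b, 14) -> b = 15; heap: [0-14 ALLOC][15-28 ALLOC][29-53 FREE]
Op 4: free(a) -> (freed a); heap: [0-14 FREE][15-28 ALLOC][29-53 FREE]
Op 5: b = realloc(b, 13) -> b = 15; heap: [0-14 FREE][15-27 ALLOC][28-53 FREE]
Free blocks: [15 26] total_free=41 largest=26 -> 100*(41-26)/41 = 1500/41 ≈ 36.585 -> rounds to 37

Answer: 37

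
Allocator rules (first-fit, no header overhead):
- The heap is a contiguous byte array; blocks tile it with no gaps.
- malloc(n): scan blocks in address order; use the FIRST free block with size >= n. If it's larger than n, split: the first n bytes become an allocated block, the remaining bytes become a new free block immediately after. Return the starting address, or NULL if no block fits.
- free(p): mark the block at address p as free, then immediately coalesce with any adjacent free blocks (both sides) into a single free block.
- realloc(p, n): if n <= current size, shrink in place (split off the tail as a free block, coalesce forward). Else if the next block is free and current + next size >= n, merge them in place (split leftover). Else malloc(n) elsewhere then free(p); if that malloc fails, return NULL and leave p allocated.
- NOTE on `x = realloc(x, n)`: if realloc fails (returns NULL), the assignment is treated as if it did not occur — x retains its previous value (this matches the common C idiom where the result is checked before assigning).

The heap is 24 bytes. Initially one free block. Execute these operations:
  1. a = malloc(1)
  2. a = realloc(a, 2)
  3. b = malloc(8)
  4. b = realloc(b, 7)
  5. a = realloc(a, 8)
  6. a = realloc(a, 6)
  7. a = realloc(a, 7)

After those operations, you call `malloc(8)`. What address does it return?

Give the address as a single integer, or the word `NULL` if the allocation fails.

Answer: 16

Derivation:
Op 1: a = malloc(1) -> a = 0; heap: [0-0 ALLOC][1-23 FREE]
Op 2: a = realloc(a, 2) -> a = 0; heap: [0-1 ALLOC][2-23 FREE]
Op 3: b = malloc(8) -> b = 2; heap: [0-1 ALLOC][2-9 ALLOC][10-23 FREE]
Op 4: b = realloc(b, 7) -> b = 2; heap: [0-1 ALLOC][2-8 ALLOC][9-23 FREE]
Op 5: a = realloc(a, 8) -> a = 9; heap: [0-1 FREE][2-8 ALLOC][9-16 ALLOC][17-23 FREE]
Op 6: a = realloc(a, 6) -> a = 9; heap: [0-1 FREE][2-8 ALLOC][9-14 ALLOC][15-23 FREE]
Op 7: a = realloc(a, 7) -> a = 9; heap: [0-1 FREE][2-8 ALLOC][9-15 ALLOC][16-23 FREE]
malloc(8): first-fit scan over [0-1 FREE][2-8 ALLOC][9-15 ALLOC][16-23 FREE] -> 16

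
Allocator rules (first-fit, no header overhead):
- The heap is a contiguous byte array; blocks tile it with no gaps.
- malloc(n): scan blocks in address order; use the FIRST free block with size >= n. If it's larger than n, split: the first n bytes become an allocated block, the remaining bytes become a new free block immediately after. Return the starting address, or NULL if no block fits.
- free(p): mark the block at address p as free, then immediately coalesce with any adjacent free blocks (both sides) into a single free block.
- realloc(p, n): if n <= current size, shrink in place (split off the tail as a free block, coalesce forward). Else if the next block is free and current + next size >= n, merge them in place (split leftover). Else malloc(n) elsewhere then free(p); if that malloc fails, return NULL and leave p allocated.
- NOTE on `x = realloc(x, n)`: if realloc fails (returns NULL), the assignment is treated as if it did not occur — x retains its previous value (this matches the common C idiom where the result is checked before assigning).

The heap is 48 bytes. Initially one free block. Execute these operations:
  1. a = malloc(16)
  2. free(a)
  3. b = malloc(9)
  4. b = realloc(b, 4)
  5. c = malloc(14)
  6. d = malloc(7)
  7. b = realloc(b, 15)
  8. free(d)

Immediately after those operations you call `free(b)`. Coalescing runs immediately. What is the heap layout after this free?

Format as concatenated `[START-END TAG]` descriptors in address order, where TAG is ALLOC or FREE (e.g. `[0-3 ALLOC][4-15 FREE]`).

Answer: [0-3 FREE][4-17 ALLOC][18-47 FREE]

Derivation:
Op 1: a = malloc(16) -> a = 0; heap: [0-15 ALLOC][16-47 FREE]
Op 2: free(a) -> (freed a); heap: [0-47 FREE]
Op 3: b = malloc(9) -> b = 0; heap: [0-8 ALLOC][9-47 FREE]
Op 4: b = realloc(b, 4) -> b = 0; heap: [0-3 ALLOC][4-47 FREE]
Op 5: c = malloc(14) -> c = 4; heap: [0-3 ALLOC][4-17 ALLOC][18-47 FREE]
Op 6: d = malloc(7) -> d = 18; heap: [0-3 ALLOC][4-17 ALLOC][18-24 ALLOC][25-47 FREE]
Op 7: b = realloc(b, 15) -> b = 25; heap: [0-3 FREE][4-17 ALLOC][18-24 ALLOC][25-39 ALLOC][40-47 FREE]
Op 8: free(d) -> (freed d); heap: [0-3 FREE][4-17 ALLOC][18-24 FREE][25-39 ALLOC][40-47 FREE]
free(b): b = 25 -> block [25-39 ALLOC]; mark free, coalesce with adjacent free neighbors -> [0-3 FREE][4-17 ALLOC][18-47 FREE]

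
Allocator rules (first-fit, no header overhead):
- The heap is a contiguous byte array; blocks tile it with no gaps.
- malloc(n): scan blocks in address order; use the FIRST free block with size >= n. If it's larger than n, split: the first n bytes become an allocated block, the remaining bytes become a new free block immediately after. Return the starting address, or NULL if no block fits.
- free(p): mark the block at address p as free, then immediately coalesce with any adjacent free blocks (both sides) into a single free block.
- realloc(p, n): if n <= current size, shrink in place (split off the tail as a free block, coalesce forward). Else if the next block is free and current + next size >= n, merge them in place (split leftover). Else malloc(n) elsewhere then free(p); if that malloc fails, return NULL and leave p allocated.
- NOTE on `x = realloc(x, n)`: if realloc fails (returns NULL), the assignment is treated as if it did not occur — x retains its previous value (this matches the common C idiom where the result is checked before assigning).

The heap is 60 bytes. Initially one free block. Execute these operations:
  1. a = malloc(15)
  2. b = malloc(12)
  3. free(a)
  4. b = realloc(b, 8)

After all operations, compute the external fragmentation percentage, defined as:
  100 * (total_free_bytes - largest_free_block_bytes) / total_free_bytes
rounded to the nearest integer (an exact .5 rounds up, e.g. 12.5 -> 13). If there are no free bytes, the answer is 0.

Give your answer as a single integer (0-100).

Op 1: a = malloc(15) -> a = 0; heap: [0-14 ALLOC][15-59 FREE]
Op 2: b = malloc(12) -> b = 15; heap: [0-14 ALLOC][15-26 ALLOC][27-59 FREE]
Op 3: free(a) -> (freed a); heap: [0-14 FREE][15-26 ALLOC][27-59 FREE]
Op 4: b = realloc(b, 8) -> b = 15; heap: [0-14 FREE][15-22 ALLOC][23-59 FREE]
Free blocks: [15 37] total_free=52 largest=37 -> 100*(52-37)/52 = 1500/52 ≈ 28.846 -> rounds to 29

Answer: 29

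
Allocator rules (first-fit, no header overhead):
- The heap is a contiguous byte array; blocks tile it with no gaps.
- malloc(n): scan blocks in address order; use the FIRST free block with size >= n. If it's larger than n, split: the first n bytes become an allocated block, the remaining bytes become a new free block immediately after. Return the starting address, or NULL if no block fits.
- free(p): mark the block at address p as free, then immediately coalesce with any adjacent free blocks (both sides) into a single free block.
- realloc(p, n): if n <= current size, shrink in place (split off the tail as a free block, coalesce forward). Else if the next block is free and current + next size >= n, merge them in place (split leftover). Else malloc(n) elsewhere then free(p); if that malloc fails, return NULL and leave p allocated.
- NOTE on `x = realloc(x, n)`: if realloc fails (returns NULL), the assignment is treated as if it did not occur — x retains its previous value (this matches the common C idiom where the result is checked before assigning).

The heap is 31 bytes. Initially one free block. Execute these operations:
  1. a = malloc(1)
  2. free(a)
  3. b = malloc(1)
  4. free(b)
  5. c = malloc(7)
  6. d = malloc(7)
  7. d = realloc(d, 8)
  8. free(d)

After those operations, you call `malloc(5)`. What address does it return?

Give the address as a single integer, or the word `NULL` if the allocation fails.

Answer: 7

Derivation:
Op 1: a = malloc(1) -> a = 0; heap: [0-0 ALLOC][1-30 FREE]
Op 2: free(a) -> (freed a); heap: [0-30 FREE]
Op 3: b = malloc(1) -> b = 0; heap: [0-0 ALLOC][1-30 FREE]
Op 4: free(b) -> (freed b); heap: [0-30 FREE]
Op 5: c = malloc(7) -> c = 0; heap: [0-6 ALLOC][7-30 FREE]
Op 6: d = malloc(7) -> d = 7; heap: [0-6 ALLOC][7-13 ALLOC][14-30 FREE]
Op 7: d = realloc(d, 8) -> d = 7; heap: [0-6 ALLOC][7-14 ALLOC][15-30 FREE]
Op 8: free(d) -> (freed d); heap: [0-6 ALLOC][7-30 FREE]
malloc(5): first-fit scan over [0-6 ALLOC][7-30 FREE] -> 7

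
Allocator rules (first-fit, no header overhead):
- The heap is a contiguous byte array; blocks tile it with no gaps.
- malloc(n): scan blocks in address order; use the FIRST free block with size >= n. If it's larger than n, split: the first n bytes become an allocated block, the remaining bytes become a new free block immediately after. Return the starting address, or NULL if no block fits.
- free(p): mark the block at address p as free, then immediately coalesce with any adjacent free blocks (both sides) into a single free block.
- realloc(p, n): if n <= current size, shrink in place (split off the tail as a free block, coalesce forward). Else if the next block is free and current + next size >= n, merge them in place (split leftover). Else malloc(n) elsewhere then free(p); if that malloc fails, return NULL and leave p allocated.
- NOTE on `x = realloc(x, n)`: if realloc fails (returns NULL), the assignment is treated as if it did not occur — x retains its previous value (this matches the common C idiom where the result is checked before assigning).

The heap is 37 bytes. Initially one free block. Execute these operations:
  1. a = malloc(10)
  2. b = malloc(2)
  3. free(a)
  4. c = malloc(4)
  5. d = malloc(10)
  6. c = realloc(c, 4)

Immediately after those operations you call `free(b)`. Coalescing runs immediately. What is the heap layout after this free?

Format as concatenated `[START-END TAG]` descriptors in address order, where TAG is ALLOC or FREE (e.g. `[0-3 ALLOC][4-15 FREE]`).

Answer: [0-3 ALLOC][4-11 FREE][12-21 ALLOC][22-36 FREE]

Derivation:
Op 1: a = malloc(10) -> a = 0; heap: [0-9 ALLOC][10-36 FREE]
Op 2: b = malloc(2) -> b = 10; heap: [0-9 ALLOC][10-11 ALLOC][12-36 FREE]
Op 3: free(a) -> (freed a); heap: [0-9 FREE][10-11 ALLOC][12-36 FREE]
Op 4: c = malloc(4) -> c = 0; heap: [0-3 ALLOC][4-9 FREE][10-11 ALLOC][12-36 FREE]
Op 5: d = malloc(10) -> d = 12; heap: [0-3 ALLOC][4-9 FREE][10-11 ALLOC][12-21 ALLOC][22-36 FREE]
Op 6: c = realloc(c, 4) -> c = 0; heap: [0-3 ALLOC][4-9 FREE][10-11 ALLOC][12-21 ALLOC][22-36 FREE]
free(b): b = 10 -> block [10-11 ALLOC]; mark free, coalesce with adjacent free neighbors -> [0-3 ALLOC][4-11 FREE][12-21 ALLOC][22-36 FREE]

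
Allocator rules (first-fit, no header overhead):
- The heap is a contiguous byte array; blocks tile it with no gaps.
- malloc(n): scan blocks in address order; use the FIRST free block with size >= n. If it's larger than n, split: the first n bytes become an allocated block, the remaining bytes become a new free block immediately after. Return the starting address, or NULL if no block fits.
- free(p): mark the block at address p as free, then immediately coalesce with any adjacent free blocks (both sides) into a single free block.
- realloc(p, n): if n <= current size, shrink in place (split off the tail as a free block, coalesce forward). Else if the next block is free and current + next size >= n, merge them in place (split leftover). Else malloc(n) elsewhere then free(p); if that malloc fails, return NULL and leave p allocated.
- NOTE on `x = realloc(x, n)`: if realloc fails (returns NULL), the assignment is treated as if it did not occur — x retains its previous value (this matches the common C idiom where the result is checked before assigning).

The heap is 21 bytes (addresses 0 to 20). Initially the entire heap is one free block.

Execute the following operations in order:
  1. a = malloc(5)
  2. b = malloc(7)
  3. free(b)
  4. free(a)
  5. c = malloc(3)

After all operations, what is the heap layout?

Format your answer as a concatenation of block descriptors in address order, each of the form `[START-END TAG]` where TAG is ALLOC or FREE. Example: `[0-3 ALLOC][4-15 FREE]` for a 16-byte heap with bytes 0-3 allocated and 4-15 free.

Op 1: a = malloc(5) -> a = 0; heap: [0-4 ALLOC][5-20 FREE]
Op 2: b = malloc(7) -> b = 5; heap: [0-4 ALLOC][5-11 ALLOC][12-20 FREE]
Op 3: free(b) -> (freed b); heap: [0-4 ALLOC][5-20 FREE]
Op 4: free(a) -> (freed a); heap: [0-20 FREE]
Op 5: c = malloc(3) -> c = 0; heap: [0-2 ALLOC][3-20 FREE]

Answer: [0-2 ALLOC][3-20 FREE]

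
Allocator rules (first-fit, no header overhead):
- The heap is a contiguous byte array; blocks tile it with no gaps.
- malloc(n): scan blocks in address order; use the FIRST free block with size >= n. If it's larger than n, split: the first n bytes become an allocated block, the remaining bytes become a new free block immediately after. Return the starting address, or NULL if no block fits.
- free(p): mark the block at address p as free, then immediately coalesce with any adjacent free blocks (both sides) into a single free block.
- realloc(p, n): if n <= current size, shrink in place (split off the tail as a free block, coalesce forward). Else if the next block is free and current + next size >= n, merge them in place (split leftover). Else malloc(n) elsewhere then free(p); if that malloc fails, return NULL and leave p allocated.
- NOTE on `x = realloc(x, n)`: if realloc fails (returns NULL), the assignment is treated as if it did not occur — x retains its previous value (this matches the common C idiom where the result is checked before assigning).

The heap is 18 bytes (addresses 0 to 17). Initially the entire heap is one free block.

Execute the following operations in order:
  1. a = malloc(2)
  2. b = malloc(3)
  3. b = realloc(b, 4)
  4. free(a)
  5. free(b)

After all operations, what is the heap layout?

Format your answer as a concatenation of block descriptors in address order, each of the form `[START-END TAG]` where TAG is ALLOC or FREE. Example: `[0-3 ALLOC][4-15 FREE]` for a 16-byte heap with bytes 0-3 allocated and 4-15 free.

Op 1: a = malloc(2) -> a = 0; heap: [0-1 ALLOC][2-17 FREE]
Op 2: b = malloc(3) -> b = 2; heap: [0-1 ALLOC][2-4 ALLOC][5-17 FREE]
Op 3: b = realloc(b, 4) -> b = 2; heap: [0-1 ALLOC][2-5 ALLOC][6-17 FREE]
Op 4: free(a) -> (freed a); heap: [0-1 FREE][2-5 ALLOC][6-17 FREE]
Op 5: free(b) -> (freed b); heap: [0-17 FREE]

Answer: [0-17 FREE]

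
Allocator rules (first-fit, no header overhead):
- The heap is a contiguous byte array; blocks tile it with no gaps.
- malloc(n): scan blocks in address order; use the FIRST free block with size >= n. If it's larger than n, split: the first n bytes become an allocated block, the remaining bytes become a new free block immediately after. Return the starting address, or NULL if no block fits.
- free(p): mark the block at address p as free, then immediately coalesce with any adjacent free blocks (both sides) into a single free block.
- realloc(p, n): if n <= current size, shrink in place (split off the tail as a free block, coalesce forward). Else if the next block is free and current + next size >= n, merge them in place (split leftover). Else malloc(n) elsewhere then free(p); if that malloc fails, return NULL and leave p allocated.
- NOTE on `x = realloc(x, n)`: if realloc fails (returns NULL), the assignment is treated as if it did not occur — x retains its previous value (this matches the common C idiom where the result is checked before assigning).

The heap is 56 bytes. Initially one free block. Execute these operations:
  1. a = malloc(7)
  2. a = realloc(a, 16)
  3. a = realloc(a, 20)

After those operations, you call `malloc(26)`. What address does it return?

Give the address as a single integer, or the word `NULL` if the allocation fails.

Op 1: a = malloc(7) -> a = 0; heap: [0-6 ALLOC][7-55 FREE]
Op 2: a = realloc(a, 16) -> a = 0; heap: [0-15 ALLOC][16-55 FREE]
Op 3: a = realloc(a, 20) -> a = 0; heap: [0-19 ALLOC][20-55 FREE]
malloc(26): first-fit scan over [0-19 ALLOC][20-55 FREE] -> 20

Answer: 20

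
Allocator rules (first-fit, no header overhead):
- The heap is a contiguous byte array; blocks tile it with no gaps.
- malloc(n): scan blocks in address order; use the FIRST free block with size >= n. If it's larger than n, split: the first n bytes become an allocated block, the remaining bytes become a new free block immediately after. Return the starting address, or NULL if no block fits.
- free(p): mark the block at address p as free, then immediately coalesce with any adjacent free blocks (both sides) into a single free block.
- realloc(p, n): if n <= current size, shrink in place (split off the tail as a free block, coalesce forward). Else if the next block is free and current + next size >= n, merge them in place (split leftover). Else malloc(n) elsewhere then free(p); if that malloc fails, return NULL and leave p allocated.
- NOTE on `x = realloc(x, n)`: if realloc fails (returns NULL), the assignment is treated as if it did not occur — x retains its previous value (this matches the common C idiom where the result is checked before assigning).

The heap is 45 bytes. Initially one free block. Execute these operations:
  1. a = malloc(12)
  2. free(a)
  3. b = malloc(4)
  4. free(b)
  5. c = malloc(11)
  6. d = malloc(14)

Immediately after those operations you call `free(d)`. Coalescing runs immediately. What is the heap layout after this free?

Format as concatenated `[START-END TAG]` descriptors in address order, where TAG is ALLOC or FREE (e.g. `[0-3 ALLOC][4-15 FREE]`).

Answer: [0-10 ALLOC][11-44 FREE]

Derivation:
Op 1: a = malloc(12) -> a = 0; heap: [0-11 ALLOC][12-44 FREE]
Op 2: free(a) -> (freed a); heap: [0-44 FREE]
Op 3: b = malloc(4) -> b = 0; heap: [0-3 ALLOC][4-44 FREE]
Op 4: free(b) -> (freed b); heap: [0-44 FREE]
Op 5: c = malloc(11) -> c = 0; heap: [0-10 ALLOC][11-44 FREE]
Op 6: d = malloc(14) -> d = 11; heap: [0-10 ALLOC][11-24 ALLOC][25-44 FREE]
free(d): d = 11 -> block [11-24 ALLOC]; mark free, coalesce with adjacent free neighbors -> [0-10 ALLOC][11-44 FREE]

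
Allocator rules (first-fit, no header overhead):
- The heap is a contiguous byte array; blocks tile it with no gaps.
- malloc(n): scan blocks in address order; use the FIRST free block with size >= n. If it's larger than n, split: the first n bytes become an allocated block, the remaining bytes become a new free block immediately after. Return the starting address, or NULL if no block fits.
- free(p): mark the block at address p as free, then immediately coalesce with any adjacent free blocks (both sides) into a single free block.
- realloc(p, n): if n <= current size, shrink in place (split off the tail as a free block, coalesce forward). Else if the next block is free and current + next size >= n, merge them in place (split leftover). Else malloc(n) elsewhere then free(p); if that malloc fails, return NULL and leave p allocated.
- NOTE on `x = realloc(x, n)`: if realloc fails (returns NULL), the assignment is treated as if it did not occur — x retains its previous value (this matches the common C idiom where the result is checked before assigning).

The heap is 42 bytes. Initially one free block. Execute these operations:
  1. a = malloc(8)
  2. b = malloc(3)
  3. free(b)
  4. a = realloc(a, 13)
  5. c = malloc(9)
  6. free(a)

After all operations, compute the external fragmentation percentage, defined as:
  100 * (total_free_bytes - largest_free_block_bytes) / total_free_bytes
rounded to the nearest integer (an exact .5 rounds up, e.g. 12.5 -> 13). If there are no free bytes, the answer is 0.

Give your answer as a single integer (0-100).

Answer: 39

Derivation:
Op 1: a = malloc(8) -> a = 0; heap: [0-7 ALLOC][8-41 FREE]
Op 2: b = malloc(3) -> b = 8; heap: [0-7 ALLOC][8-10 ALLOC][11-41 FREE]
Op 3: free(b) -> (freed b); heap: [0-7 ALLOC][8-41 FREE]
Op 4: a = realloc(a, 13) -> a = 0; heap: [0-12 ALLOC][13-41 FREE]
Op 5: c = malloc(9) -> c = 13; heap: [0-12 ALLOC][13-21 ALLOC][22-41 FREE]
Op 6: free(a) -> (freed a); heap: [0-12 FREE][13-21 ALLOC][22-41 FREE]
Free blocks: [13 20] total_free=33 largest=20 -> 100*(33-20)/33 = 1300/33 ≈ 39.394 -> rounds to 39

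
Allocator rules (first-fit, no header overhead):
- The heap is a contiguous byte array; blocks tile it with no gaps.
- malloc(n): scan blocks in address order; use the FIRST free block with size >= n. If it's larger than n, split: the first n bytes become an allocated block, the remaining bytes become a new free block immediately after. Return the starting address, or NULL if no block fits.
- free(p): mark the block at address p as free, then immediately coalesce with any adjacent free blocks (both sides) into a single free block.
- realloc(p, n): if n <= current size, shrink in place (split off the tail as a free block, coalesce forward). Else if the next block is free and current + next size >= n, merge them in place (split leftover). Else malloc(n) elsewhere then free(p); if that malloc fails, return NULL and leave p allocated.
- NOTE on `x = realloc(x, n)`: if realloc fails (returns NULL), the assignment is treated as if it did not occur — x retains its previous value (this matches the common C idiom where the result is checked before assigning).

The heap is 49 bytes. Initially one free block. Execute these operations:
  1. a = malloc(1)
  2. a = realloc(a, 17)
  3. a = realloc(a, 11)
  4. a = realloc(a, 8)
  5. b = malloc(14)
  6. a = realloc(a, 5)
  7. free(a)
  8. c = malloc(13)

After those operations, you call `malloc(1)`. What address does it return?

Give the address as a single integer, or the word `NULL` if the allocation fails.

Op 1: a = malloc(1) -> a = 0; heap: [0-0 ALLOC][1-48 FREE]
Op 2: a = realloc(a, 17) -> a = 0; heap: [0-16 ALLOC][17-48 FREE]
Op 3: a = realloc(a, 11) -> a = 0; heap: [0-10 ALLOC][11-48 FREE]
Op 4: a = realloc(a, 8) -> a = 0; heap: [0-7 ALLOC][8-48 FREE]
Op 5: b = malloc(14) -> b = 8; heap: [0-7 ALLOC][8-21 ALLOC][22-48 FREE]
Op 6: a = realloc(a, 5) -> a = 0; heap: [0-4 ALLOC][5-7 FREE][8-21 ALLOC][22-48 FREE]
Op 7: free(a) -> (freed a); heap: [0-7 FREE][8-21 ALLOC][22-48 FREE]
Op 8: c = malloc(13) -> c = 22; heap: [0-7 FREE][8-21 ALLOC][22-34 ALLOC][35-48 FREE]
malloc(1): first-fit scan over [0-7 FREE][8-21 ALLOC][22-34 ALLOC][35-48 FREE] -> 0

Answer: 0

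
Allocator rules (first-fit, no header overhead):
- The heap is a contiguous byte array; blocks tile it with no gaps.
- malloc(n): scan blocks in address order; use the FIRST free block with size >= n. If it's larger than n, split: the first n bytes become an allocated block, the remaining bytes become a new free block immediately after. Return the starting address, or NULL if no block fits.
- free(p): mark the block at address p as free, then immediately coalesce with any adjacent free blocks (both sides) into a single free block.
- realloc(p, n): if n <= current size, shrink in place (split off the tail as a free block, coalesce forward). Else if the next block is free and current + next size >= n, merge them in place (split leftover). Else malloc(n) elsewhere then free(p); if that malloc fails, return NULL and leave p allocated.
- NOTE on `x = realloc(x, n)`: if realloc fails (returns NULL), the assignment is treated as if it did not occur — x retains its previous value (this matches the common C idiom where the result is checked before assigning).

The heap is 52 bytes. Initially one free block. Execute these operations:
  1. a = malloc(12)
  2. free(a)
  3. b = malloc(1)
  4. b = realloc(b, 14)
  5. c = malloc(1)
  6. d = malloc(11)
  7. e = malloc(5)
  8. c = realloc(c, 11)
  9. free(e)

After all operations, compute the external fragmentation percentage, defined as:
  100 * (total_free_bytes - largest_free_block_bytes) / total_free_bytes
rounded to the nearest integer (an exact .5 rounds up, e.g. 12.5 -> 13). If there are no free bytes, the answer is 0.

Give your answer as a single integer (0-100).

Answer: 38

Derivation:
Op 1: a = malloc(12) -> a = 0; heap: [0-11 ALLOC][12-51 FREE]
Op 2: free(a) -> (freed a); heap: [0-51 FREE]
Op 3: b = malloc(1) -> b = 0; heap: [0-0 ALLOC][1-51 FREE]
Op 4: b = realloc(b, 14) -> b = 0; heap: [0-13 ALLOC][14-51 FREE]
Op 5: c = malloc(1) -> c = 14; heap: [0-13 ALLOC][14-14 ALLOC][15-51 FREE]
Op 6: d = malloc(11) -> d = 15; heap: [0-13 ALLOC][14-14 ALLOC][15-25 ALLOC][26-51 FREE]
Op 7: e = malloc(5) -> e = 26; heap: [0-13 ALLOC][14-14 ALLOC][15-25 ALLOC][26-30 ALLOC][31-51 FREE]
Op 8: c = realloc(c, 11) -> c = 31; heap: [0-13 ALLOC][14-14 FREE][15-25 ALLOC][26-30 ALLOC][31-41 ALLOC][42-51 FREE]
Op 9: free(e) -> (freed e); heap: [0-13 ALLOC][14-14 FREE][15-25 ALLOC][26-30 FREE][31-41 ALLOC][42-51 FREE]
Free blocks: [1 5 10] total_free=16 largest=10 -> 100*(16-10)/16 = 600/16 = 37.5 -> rounds to 38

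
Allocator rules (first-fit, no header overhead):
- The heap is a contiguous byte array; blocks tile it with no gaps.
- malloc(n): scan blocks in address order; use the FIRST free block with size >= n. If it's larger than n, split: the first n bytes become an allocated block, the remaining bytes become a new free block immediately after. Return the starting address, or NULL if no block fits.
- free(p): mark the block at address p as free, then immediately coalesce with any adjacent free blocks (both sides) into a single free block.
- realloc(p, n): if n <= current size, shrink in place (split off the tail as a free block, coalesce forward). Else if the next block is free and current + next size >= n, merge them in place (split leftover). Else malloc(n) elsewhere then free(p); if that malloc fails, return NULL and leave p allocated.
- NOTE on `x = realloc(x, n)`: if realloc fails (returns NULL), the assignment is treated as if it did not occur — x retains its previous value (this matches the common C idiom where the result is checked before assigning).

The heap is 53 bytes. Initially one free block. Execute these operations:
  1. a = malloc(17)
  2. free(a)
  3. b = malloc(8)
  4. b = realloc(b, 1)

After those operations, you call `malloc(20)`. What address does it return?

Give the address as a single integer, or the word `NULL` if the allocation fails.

Answer: 1

Derivation:
Op 1: a = malloc(17) -> a = 0; heap: [0-16 ALLOC][17-52 FREE]
Op 2: free(a) -> (freed a); heap: [0-52 FREE]
Op 3: b = malloc(8) -> b = 0; heap: [0-7 ALLOC][8-52 FREE]
Op 4: b = realloc(b, 1) -> b = 0; heap: [0-0 ALLOC][1-52 FREE]
malloc(20): first-fit scan over [0-0 ALLOC][1-52 FREE] -> 1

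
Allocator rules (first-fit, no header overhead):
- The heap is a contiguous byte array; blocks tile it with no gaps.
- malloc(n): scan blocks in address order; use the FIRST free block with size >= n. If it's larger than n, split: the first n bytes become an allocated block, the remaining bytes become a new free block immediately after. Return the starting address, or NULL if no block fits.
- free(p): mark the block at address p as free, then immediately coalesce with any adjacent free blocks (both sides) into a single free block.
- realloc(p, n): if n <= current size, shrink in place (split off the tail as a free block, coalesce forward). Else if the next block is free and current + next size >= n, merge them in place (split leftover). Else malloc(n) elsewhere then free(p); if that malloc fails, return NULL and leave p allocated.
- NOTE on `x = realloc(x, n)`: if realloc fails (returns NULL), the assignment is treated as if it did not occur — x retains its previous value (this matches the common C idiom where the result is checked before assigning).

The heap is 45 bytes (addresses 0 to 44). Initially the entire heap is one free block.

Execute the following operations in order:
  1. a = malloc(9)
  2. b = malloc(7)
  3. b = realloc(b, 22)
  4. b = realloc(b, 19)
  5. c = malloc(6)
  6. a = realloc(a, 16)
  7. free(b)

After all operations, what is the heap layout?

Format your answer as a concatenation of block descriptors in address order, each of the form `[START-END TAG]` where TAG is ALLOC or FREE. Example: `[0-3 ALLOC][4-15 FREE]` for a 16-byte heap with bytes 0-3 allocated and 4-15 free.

Op 1: a = malloc(9) -> a = 0; heap: [0-8 ALLOC][9-44 FREE]
Op 2: b = malloc(7) -> b = 9; heap: [0-8 ALLOC][9-15 ALLOC][16-44 FREE]
Op 3: b = realloc(b, 22) -> b = 9; heap: [0-8 ALLOC][9-30 ALLOC][31-44 FREE]
Op 4: b = realloc(b, 19) -> b = 9; heap: [0-8 ALLOC][9-27 ALLOC][28-44 FREE]
Op 5: c = malloc(6) -> c = 28; heap: [0-8 ALLOC][9-27 ALLOC][28-33 ALLOC][34-44 FREE]
Op 6: a = realloc(a, 16) -> NULL (a unchanged); heap: [0-8 ALLOC][9-27 ALLOC][28-33 ALLOC][34-44 FREE]
Op 7: free(b) -> (freed b); heap: [0-8 ALLOC][9-27 FREE][28-33 ALLOC][34-44 FREE]

Answer: [0-8 ALLOC][9-27 FREE][28-33 ALLOC][34-44 FREE]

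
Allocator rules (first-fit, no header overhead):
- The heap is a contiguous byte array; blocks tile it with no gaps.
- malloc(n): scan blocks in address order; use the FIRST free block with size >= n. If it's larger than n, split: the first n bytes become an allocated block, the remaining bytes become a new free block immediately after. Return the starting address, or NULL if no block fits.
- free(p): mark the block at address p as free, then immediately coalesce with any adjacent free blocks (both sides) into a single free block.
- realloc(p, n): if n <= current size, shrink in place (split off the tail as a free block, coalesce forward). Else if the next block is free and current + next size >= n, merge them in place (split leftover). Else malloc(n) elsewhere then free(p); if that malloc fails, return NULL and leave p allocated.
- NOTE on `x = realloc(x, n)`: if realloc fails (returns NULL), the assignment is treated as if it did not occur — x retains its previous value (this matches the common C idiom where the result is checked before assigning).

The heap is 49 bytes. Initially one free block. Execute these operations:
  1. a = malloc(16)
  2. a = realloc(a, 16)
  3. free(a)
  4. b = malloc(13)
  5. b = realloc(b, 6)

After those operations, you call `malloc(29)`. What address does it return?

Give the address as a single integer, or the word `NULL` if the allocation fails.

Op 1: a = malloc(16) -> a = 0; heap: [0-15 ALLOC][16-48 FREE]
Op 2: a = realloc(a, 16) -> a = 0; heap: [0-15 ALLOC][16-48 FREE]
Op 3: free(a) -> (freed a); heap: [0-48 FREE]
Op 4: b = malloc(13) -> b = 0; heap: [0-12 ALLOC][13-48 FREE]
Op 5: b = realloc(b, 6) -> b = 0; heap: [0-5 ALLOC][6-48 FREE]
malloc(29): first-fit scan over [0-5 ALLOC][6-48 FREE] -> 6

Answer: 6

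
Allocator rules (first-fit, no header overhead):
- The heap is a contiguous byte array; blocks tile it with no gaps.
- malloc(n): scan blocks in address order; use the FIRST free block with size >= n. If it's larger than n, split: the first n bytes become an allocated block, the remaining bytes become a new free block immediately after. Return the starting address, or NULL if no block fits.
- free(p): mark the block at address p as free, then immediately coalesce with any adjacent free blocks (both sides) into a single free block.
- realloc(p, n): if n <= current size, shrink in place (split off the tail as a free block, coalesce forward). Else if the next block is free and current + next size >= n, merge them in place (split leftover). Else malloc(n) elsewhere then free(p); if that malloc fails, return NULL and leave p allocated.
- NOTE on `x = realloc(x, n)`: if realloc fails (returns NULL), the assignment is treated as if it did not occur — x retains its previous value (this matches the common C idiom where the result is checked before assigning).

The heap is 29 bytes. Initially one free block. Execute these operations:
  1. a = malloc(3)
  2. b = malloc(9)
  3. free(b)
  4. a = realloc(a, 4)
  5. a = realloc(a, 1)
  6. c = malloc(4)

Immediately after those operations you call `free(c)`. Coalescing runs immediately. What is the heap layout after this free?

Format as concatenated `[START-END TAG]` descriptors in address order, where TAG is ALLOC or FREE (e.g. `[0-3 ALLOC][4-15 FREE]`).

Answer: [0-0 ALLOC][1-28 FREE]

Derivation:
Op 1: a = malloc(3) -> a = 0; heap: [0-2 ALLOC][3-28 FREE]
Op 2: b = malloc(9) -> b = 3; heap: [0-2 ALLOC][3-11 ALLOC][12-28 FREE]
Op 3: free(b) -> (freed b); heap: [0-2 ALLOC][3-28 FREE]
Op 4: a = realloc(a, 4) -> a = 0; heap: [0-3 ALLOC][4-28 FREE]
Op 5: a = realloc(a, 1) -> a = 0; heap: [0-0 ALLOC][1-28 FREE]
Op 6: c = malloc(4) -> c = 1; heap: [0-0 ALLOC][1-4 ALLOC][5-28 FREE]
free(c): c = 1 -> block [1-4 ALLOC]; mark free, coalesce with adjacent free neighbors -> [0-0 ALLOC][1-28 FREE]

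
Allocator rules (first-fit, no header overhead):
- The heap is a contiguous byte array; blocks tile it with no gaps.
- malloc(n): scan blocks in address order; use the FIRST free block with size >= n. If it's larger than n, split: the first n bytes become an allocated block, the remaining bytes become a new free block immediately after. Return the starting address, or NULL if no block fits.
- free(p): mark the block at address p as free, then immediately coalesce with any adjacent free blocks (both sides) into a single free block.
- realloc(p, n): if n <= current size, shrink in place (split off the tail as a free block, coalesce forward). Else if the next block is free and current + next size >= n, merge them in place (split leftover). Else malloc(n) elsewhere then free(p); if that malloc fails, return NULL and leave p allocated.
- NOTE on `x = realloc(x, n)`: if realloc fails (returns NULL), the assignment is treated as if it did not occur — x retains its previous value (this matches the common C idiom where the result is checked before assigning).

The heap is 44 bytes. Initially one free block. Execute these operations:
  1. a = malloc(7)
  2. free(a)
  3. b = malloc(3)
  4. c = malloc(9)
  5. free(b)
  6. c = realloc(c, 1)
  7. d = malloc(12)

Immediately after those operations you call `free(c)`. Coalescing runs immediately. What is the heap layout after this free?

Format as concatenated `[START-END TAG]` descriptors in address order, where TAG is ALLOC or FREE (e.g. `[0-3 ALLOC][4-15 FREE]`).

Op 1: a = malloc(7) -> a = 0; heap: [0-6 ALLOC][7-43 FREE]
Op 2: free(a) -> (freed a); heap: [0-43 FREE]
Op 3: b = malloc(3) -> b = 0; heap: [0-2 ALLOC][3-43 FREE]
Op 4: c = malloc(9) -> c = 3; heap: [0-2 ALLOC][3-11 ALLOC][12-43 FREE]
Op 5: free(b) -> (freed b); heap: [0-2 FREE][3-11 ALLOC][12-43 FREE]
Op 6: c = realloc(c, 1) -> c = 3; heap: [0-2 FREE][3-3 ALLOC][4-43 FREE]
Op 7: d = malloc(12) -> d = 4; heap: [0-2 FREE][3-3 ALLOC][4-15 ALLOC][16-43 FREE]
free(c): c = 3 -> block [3-3 ALLOC]; mark free, coalesce with adjacent free neighbors -> [0-3 FREE][4-15 ALLOC][16-43 FREE]

Answer: [0-3 FREE][4-15 ALLOC][16-43 FREE]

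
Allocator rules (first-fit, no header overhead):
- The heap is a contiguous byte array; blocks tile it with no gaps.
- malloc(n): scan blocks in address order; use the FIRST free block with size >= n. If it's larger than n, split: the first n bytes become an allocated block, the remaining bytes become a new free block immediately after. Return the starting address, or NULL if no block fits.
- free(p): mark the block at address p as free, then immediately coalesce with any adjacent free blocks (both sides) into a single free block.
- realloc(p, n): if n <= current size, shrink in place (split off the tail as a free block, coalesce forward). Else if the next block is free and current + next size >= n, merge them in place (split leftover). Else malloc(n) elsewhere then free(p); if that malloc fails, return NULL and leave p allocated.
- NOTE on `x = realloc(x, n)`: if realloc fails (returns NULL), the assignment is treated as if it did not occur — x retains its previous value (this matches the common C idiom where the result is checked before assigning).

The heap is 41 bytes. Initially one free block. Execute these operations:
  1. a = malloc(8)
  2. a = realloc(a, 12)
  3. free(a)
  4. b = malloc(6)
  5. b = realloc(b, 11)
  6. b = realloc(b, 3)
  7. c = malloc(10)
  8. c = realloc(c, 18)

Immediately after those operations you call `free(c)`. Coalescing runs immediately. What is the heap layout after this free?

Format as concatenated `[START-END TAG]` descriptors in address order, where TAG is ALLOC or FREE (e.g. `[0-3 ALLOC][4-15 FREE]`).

Answer: [0-2 ALLOC][3-40 FREE]

Derivation:
Op 1: a = malloc(8) -> a = 0; heap: [0-7 ALLOC][8-40 FREE]
Op 2: a = realloc(a, 12) -> a = 0; heap: [0-11 ALLOC][12-40 FREE]
Op 3: free(a) -> (freed a); heap: [0-40 FREE]
Op 4: b = malloc(6) -> b = 0; heap: [0-5 ALLOC][6-40 FREE]
Op 5: b = realloc(b, 11) -> b = 0; heap: [0-10 ALLOC][11-40 FREE]
Op 6: b = realloc(b, 3) -> b = 0; heap: [0-2 ALLOC][3-40 FREE]
Op 7: c = malloc(10) -> c = 3; heap: [0-2 ALLOC][3-12 ALLOC][13-40 FREE]
Op 8: c = realloc(c, 18) -> c = 3; heap: [0-2 ALLOC][3-20 ALLOC][21-40 FREE]
free(c): c = 3 -> block [3-20 ALLOC]; mark free, coalesce with adjacent free neighbors -> [0-2 ALLOC][3-40 FREE]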